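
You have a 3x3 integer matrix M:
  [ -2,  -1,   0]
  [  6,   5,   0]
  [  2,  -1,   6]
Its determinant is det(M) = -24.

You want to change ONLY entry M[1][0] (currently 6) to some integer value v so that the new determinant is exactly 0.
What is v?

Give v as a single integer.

det is linear in entry M[1][0]: det = old_det + (v - 6) * C_10
Cofactor C_10 = 6
Want det = 0: -24 + (v - 6) * 6 = 0
  (v - 6) = 24 / 6 = 4
  v = 6 + (4) = 10

Answer: 10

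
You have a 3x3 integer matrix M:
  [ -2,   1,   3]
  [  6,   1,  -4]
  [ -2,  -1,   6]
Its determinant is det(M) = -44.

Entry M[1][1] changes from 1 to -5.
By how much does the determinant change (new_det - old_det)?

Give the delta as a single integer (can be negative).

Cofactor C_11 = -6
Entry delta = -5 - 1 = -6
Det delta = entry_delta * cofactor = -6 * -6 = 36

Answer: 36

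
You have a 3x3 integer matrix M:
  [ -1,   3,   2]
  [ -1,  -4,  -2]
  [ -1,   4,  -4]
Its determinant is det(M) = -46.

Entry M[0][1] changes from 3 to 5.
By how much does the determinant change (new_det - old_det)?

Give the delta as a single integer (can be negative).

Cofactor C_01 = -2
Entry delta = 5 - 3 = 2
Det delta = entry_delta * cofactor = 2 * -2 = -4

Answer: -4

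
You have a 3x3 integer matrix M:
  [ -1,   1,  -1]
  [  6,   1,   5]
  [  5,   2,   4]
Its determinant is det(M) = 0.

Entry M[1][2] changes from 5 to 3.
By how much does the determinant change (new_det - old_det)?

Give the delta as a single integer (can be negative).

Cofactor C_12 = 7
Entry delta = 3 - 5 = -2
Det delta = entry_delta * cofactor = -2 * 7 = -14

Answer: -14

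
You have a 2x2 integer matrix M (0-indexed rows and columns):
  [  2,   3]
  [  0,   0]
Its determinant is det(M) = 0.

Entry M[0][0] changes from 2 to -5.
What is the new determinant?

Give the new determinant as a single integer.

det is linear in row 0: changing M[0][0] by delta changes det by delta * cofactor(0,0).
Cofactor C_00 = (-1)^(0+0) * minor(0,0) = 0
Entry delta = -5 - 2 = -7
Det delta = -7 * 0 = 0
New det = 0 + 0 = 0

Answer: 0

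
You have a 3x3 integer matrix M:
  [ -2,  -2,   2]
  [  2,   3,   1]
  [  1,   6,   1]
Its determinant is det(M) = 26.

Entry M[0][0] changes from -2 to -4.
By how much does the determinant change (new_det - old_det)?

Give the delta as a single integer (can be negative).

Cofactor C_00 = -3
Entry delta = -4 - -2 = -2
Det delta = entry_delta * cofactor = -2 * -3 = 6

Answer: 6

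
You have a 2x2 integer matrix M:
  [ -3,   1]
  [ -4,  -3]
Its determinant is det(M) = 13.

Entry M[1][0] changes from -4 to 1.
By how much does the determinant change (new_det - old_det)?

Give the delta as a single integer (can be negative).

Answer: -5

Derivation:
Cofactor C_10 = -1
Entry delta = 1 - -4 = 5
Det delta = entry_delta * cofactor = 5 * -1 = -5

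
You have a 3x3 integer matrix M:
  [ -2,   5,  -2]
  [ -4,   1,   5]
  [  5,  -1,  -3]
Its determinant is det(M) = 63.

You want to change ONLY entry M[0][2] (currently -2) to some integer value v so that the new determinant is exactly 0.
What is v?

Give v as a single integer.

Answer: 61

Derivation:
det is linear in entry M[0][2]: det = old_det + (v - -2) * C_02
Cofactor C_02 = -1
Want det = 0: 63 + (v - -2) * -1 = 0
  (v - -2) = -63 / -1 = 63
  v = -2 + (63) = 61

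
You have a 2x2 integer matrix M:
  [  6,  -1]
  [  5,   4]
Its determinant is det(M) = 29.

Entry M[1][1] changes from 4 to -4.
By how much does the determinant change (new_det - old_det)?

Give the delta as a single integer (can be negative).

Answer: -48

Derivation:
Cofactor C_11 = 6
Entry delta = -4 - 4 = -8
Det delta = entry_delta * cofactor = -8 * 6 = -48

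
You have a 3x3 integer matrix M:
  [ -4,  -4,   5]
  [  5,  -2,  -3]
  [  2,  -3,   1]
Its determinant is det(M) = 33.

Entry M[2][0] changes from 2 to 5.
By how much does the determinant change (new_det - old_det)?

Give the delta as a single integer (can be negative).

Answer: 66

Derivation:
Cofactor C_20 = 22
Entry delta = 5 - 2 = 3
Det delta = entry_delta * cofactor = 3 * 22 = 66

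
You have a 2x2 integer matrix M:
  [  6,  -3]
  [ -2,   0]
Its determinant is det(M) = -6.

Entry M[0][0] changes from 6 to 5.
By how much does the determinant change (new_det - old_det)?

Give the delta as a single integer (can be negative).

Answer: 0

Derivation:
Cofactor C_00 = 0
Entry delta = 5 - 6 = -1
Det delta = entry_delta * cofactor = -1 * 0 = 0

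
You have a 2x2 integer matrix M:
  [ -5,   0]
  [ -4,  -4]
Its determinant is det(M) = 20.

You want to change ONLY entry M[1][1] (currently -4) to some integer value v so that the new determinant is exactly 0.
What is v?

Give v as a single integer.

Answer: 0

Derivation:
det is linear in entry M[1][1]: det = old_det + (v - -4) * C_11
Cofactor C_11 = -5
Want det = 0: 20 + (v - -4) * -5 = 0
  (v - -4) = -20 / -5 = 4
  v = -4 + (4) = 0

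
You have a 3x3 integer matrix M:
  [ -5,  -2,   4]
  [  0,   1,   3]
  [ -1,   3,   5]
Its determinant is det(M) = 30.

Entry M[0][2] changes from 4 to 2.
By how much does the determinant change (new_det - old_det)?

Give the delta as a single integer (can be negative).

Answer: -2

Derivation:
Cofactor C_02 = 1
Entry delta = 2 - 4 = -2
Det delta = entry_delta * cofactor = -2 * 1 = -2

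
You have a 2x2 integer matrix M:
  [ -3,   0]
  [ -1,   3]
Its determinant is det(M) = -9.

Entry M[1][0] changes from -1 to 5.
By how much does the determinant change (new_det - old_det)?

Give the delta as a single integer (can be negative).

Cofactor C_10 = 0
Entry delta = 5 - -1 = 6
Det delta = entry_delta * cofactor = 6 * 0 = 0

Answer: 0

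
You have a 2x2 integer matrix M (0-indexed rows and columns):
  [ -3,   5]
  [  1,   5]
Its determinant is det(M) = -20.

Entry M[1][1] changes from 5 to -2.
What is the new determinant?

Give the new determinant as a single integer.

Answer: 1

Derivation:
det is linear in row 1: changing M[1][1] by delta changes det by delta * cofactor(1,1).
Cofactor C_11 = (-1)^(1+1) * minor(1,1) = -3
Entry delta = -2 - 5 = -7
Det delta = -7 * -3 = 21
New det = -20 + 21 = 1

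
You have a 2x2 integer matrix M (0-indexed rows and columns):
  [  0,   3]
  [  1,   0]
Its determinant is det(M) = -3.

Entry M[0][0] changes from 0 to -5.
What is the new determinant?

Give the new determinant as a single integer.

det is linear in row 0: changing M[0][0] by delta changes det by delta * cofactor(0,0).
Cofactor C_00 = (-1)^(0+0) * minor(0,0) = 0
Entry delta = -5 - 0 = -5
Det delta = -5 * 0 = 0
New det = -3 + 0 = -3

Answer: -3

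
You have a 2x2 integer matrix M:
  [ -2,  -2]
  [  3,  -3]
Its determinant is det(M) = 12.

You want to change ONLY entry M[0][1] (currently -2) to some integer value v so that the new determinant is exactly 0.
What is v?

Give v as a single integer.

Answer: 2

Derivation:
det is linear in entry M[0][1]: det = old_det + (v - -2) * C_01
Cofactor C_01 = -3
Want det = 0: 12 + (v - -2) * -3 = 0
  (v - -2) = -12 / -3 = 4
  v = -2 + (4) = 2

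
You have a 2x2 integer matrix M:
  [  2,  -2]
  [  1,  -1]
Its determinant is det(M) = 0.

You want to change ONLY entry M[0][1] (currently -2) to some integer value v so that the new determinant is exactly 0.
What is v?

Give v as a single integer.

Answer: -2

Derivation:
det is linear in entry M[0][1]: det = old_det + (v - -2) * C_01
Cofactor C_01 = -1
Want det = 0: 0 + (v - -2) * -1 = 0
  (v - -2) = 0 / -1 = 0
  v = -2 + (0) = -2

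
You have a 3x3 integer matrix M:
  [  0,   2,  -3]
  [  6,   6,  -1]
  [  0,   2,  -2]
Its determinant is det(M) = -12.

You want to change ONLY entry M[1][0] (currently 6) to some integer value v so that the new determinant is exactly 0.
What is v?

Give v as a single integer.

det is linear in entry M[1][0]: det = old_det + (v - 6) * C_10
Cofactor C_10 = -2
Want det = 0: -12 + (v - 6) * -2 = 0
  (v - 6) = 12 / -2 = -6
  v = 6 + (-6) = 0

Answer: 0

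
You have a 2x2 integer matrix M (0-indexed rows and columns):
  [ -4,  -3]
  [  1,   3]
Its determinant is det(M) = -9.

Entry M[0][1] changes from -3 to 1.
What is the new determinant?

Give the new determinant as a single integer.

Answer: -13

Derivation:
det is linear in row 0: changing M[0][1] by delta changes det by delta * cofactor(0,1).
Cofactor C_01 = (-1)^(0+1) * minor(0,1) = -1
Entry delta = 1 - -3 = 4
Det delta = 4 * -1 = -4
New det = -9 + -4 = -13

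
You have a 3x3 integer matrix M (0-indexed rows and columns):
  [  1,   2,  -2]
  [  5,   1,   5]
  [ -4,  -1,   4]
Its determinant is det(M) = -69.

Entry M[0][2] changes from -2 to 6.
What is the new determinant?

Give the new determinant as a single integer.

det is linear in row 0: changing M[0][2] by delta changes det by delta * cofactor(0,2).
Cofactor C_02 = (-1)^(0+2) * minor(0,2) = -1
Entry delta = 6 - -2 = 8
Det delta = 8 * -1 = -8
New det = -69 + -8 = -77

Answer: -77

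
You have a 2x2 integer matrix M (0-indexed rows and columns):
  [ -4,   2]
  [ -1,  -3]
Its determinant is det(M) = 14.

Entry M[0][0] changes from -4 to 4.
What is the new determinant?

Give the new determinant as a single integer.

det is linear in row 0: changing M[0][0] by delta changes det by delta * cofactor(0,0).
Cofactor C_00 = (-1)^(0+0) * minor(0,0) = -3
Entry delta = 4 - -4 = 8
Det delta = 8 * -3 = -24
New det = 14 + -24 = -10

Answer: -10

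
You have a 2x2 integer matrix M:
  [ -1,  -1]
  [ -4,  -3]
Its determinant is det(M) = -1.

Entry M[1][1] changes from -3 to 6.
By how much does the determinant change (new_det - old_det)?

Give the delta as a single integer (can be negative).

Answer: -9

Derivation:
Cofactor C_11 = -1
Entry delta = 6 - -3 = 9
Det delta = entry_delta * cofactor = 9 * -1 = -9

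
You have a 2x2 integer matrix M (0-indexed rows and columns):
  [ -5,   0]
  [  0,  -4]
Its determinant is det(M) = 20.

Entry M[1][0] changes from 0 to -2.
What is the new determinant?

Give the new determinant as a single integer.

Answer: 20

Derivation:
det is linear in row 1: changing M[1][0] by delta changes det by delta * cofactor(1,0).
Cofactor C_10 = (-1)^(1+0) * minor(1,0) = 0
Entry delta = -2 - 0 = -2
Det delta = -2 * 0 = 0
New det = 20 + 0 = 20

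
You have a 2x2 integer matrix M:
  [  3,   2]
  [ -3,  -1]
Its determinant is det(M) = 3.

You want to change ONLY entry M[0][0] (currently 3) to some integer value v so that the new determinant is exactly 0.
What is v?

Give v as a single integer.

det is linear in entry M[0][0]: det = old_det + (v - 3) * C_00
Cofactor C_00 = -1
Want det = 0: 3 + (v - 3) * -1 = 0
  (v - 3) = -3 / -1 = 3
  v = 3 + (3) = 6

Answer: 6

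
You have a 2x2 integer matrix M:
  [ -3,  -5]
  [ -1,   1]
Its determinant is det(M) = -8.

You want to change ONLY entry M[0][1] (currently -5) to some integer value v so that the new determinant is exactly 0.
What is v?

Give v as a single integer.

Answer: 3

Derivation:
det is linear in entry M[0][1]: det = old_det + (v - -5) * C_01
Cofactor C_01 = 1
Want det = 0: -8 + (v - -5) * 1 = 0
  (v - -5) = 8 / 1 = 8
  v = -5 + (8) = 3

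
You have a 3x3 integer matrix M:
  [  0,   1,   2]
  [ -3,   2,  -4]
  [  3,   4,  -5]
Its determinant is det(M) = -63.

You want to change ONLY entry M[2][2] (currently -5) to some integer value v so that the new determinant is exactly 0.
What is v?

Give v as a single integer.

det is linear in entry M[2][2]: det = old_det + (v - -5) * C_22
Cofactor C_22 = 3
Want det = 0: -63 + (v - -5) * 3 = 0
  (v - -5) = 63 / 3 = 21
  v = -5 + (21) = 16

Answer: 16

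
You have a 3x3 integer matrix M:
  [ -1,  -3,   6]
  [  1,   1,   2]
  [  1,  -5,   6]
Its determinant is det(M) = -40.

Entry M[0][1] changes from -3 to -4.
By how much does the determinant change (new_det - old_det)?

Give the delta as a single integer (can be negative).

Answer: 4

Derivation:
Cofactor C_01 = -4
Entry delta = -4 - -3 = -1
Det delta = entry_delta * cofactor = -1 * -4 = 4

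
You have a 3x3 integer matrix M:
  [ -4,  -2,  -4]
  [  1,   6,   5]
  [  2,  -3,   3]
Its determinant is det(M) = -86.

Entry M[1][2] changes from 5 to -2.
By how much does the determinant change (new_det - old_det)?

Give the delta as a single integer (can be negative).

Answer: 112

Derivation:
Cofactor C_12 = -16
Entry delta = -2 - 5 = -7
Det delta = entry_delta * cofactor = -7 * -16 = 112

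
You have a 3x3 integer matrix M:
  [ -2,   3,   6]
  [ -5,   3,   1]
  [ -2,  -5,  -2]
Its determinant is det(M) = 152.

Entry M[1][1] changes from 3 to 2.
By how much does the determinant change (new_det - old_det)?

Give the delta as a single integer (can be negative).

Answer: -16

Derivation:
Cofactor C_11 = 16
Entry delta = 2 - 3 = -1
Det delta = entry_delta * cofactor = -1 * 16 = -16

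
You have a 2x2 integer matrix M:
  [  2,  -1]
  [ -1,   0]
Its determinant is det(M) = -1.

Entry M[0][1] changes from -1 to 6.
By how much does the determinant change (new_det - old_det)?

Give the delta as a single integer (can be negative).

Answer: 7

Derivation:
Cofactor C_01 = 1
Entry delta = 6 - -1 = 7
Det delta = entry_delta * cofactor = 7 * 1 = 7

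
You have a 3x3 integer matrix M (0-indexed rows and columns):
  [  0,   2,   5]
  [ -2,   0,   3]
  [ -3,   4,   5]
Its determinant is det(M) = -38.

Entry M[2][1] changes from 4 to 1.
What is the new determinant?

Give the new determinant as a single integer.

det is linear in row 2: changing M[2][1] by delta changes det by delta * cofactor(2,1).
Cofactor C_21 = (-1)^(2+1) * minor(2,1) = -10
Entry delta = 1 - 4 = -3
Det delta = -3 * -10 = 30
New det = -38 + 30 = -8

Answer: -8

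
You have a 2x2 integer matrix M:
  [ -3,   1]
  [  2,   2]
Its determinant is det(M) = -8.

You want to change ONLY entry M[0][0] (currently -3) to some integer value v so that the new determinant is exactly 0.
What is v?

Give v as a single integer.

Answer: 1

Derivation:
det is linear in entry M[0][0]: det = old_det + (v - -3) * C_00
Cofactor C_00 = 2
Want det = 0: -8 + (v - -3) * 2 = 0
  (v - -3) = 8 / 2 = 4
  v = -3 + (4) = 1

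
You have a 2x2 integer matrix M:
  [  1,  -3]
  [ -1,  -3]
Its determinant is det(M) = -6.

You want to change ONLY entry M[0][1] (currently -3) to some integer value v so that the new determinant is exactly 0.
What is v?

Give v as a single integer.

Answer: 3

Derivation:
det is linear in entry M[0][1]: det = old_det + (v - -3) * C_01
Cofactor C_01 = 1
Want det = 0: -6 + (v - -3) * 1 = 0
  (v - -3) = 6 / 1 = 6
  v = -3 + (6) = 3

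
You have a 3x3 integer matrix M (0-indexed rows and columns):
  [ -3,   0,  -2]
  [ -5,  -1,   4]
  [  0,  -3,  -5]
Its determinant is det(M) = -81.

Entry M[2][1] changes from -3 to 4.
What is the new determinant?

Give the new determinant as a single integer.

Answer: 73

Derivation:
det is linear in row 2: changing M[2][1] by delta changes det by delta * cofactor(2,1).
Cofactor C_21 = (-1)^(2+1) * minor(2,1) = 22
Entry delta = 4 - -3 = 7
Det delta = 7 * 22 = 154
New det = -81 + 154 = 73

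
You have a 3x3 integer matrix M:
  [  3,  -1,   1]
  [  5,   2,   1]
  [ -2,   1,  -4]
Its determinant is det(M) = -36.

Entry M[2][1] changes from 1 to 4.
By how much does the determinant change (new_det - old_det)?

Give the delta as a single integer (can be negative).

Cofactor C_21 = 2
Entry delta = 4 - 1 = 3
Det delta = entry_delta * cofactor = 3 * 2 = 6

Answer: 6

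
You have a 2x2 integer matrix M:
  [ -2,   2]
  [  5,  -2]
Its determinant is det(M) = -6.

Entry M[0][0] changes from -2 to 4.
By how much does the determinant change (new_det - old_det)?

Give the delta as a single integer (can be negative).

Cofactor C_00 = -2
Entry delta = 4 - -2 = 6
Det delta = entry_delta * cofactor = 6 * -2 = -12

Answer: -12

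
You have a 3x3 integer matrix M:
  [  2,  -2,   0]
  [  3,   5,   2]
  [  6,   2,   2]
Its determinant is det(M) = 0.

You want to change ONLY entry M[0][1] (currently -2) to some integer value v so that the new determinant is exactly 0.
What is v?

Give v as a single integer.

Answer: -2

Derivation:
det is linear in entry M[0][1]: det = old_det + (v - -2) * C_01
Cofactor C_01 = 6
Want det = 0: 0 + (v - -2) * 6 = 0
  (v - -2) = 0 / 6 = 0
  v = -2 + (0) = -2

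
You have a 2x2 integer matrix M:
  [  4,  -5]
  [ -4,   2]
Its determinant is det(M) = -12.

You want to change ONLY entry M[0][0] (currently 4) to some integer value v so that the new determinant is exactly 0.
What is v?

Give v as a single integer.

Answer: 10

Derivation:
det is linear in entry M[0][0]: det = old_det + (v - 4) * C_00
Cofactor C_00 = 2
Want det = 0: -12 + (v - 4) * 2 = 0
  (v - 4) = 12 / 2 = 6
  v = 4 + (6) = 10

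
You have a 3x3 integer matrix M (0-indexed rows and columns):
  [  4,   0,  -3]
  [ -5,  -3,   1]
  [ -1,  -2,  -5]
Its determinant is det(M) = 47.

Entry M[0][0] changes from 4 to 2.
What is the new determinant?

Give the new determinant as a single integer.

Answer: 13

Derivation:
det is linear in row 0: changing M[0][0] by delta changes det by delta * cofactor(0,0).
Cofactor C_00 = (-1)^(0+0) * minor(0,0) = 17
Entry delta = 2 - 4 = -2
Det delta = -2 * 17 = -34
New det = 47 + -34 = 13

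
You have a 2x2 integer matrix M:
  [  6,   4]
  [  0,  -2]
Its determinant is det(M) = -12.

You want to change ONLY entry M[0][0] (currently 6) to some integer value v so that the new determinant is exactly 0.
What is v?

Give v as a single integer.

Answer: 0

Derivation:
det is linear in entry M[0][0]: det = old_det + (v - 6) * C_00
Cofactor C_00 = -2
Want det = 0: -12 + (v - 6) * -2 = 0
  (v - 6) = 12 / -2 = -6
  v = 6 + (-6) = 0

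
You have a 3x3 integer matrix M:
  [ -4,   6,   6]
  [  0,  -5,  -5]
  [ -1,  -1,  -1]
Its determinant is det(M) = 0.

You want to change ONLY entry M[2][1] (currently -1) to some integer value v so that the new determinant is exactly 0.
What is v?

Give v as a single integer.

det is linear in entry M[2][1]: det = old_det + (v - -1) * C_21
Cofactor C_21 = -20
Want det = 0: 0 + (v - -1) * -20 = 0
  (v - -1) = 0 / -20 = 0
  v = -1 + (0) = -1

Answer: -1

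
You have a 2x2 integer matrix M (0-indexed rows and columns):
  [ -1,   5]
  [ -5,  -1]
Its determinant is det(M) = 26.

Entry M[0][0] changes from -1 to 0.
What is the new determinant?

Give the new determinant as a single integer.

det is linear in row 0: changing M[0][0] by delta changes det by delta * cofactor(0,0).
Cofactor C_00 = (-1)^(0+0) * minor(0,0) = -1
Entry delta = 0 - -1 = 1
Det delta = 1 * -1 = -1
New det = 26 + -1 = 25

Answer: 25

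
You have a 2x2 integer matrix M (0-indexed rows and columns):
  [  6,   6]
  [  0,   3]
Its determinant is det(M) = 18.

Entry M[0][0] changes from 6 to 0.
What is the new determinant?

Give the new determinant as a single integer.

Answer: 0

Derivation:
det is linear in row 0: changing M[0][0] by delta changes det by delta * cofactor(0,0).
Cofactor C_00 = (-1)^(0+0) * minor(0,0) = 3
Entry delta = 0 - 6 = -6
Det delta = -6 * 3 = -18
New det = 18 + -18 = 0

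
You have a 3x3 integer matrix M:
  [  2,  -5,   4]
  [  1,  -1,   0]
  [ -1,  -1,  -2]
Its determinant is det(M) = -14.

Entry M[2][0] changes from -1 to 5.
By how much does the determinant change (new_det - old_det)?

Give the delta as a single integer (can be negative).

Answer: 24

Derivation:
Cofactor C_20 = 4
Entry delta = 5 - -1 = 6
Det delta = entry_delta * cofactor = 6 * 4 = 24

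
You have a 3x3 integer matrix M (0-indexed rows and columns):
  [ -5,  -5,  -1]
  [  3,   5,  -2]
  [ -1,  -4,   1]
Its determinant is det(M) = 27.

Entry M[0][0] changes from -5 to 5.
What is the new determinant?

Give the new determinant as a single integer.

Answer: -3

Derivation:
det is linear in row 0: changing M[0][0] by delta changes det by delta * cofactor(0,0).
Cofactor C_00 = (-1)^(0+0) * minor(0,0) = -3
Entry delta = 5 - -5 = 10
Det delta = 10 * -3 = -30
New det = 27 + -30 = -3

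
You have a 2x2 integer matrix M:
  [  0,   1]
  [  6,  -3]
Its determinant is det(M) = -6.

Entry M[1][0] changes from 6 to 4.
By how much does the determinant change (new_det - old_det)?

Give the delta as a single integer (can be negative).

Cofactor C_10 = -1
Entry delta = 4 - 6 = -2
Det delta = entry_delta * cofactor = -2 * -1 = 2

Answer: 2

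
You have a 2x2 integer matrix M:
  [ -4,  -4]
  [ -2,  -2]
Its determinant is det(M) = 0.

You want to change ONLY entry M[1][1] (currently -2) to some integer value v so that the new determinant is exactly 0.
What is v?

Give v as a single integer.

det is linear in entry M[1][1]: det = old_det + (v - -2) * C_11
Cofactor C_11 = -4
Want det = 0: 0 + (v - -2) * -4 = 0
  (v - -2) = 0 / -4 = 0
  v = -2 + (0) = -2

Answer: -2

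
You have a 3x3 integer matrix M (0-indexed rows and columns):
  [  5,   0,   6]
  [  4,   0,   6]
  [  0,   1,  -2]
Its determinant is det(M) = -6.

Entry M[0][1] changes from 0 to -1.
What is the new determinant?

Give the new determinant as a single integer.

Answer: -14

Derivation:
det is linear in row 0: changing M[0][1] by delta changes det by delta * cofactor(0,1).
Cofactor C_01 = (-1)^(0+1) * minor(0,1) = 8
Entry delta = -1 - 0 = -1
Det delta = -1 * 8 = -8
New det = -6 + -8 = -14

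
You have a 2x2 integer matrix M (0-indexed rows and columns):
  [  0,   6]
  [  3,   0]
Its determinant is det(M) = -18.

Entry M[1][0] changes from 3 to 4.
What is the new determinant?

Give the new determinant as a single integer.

det is linear in row 1: changing M[1][0] by delta changes det by delta * cofactor(1,0).
Cofactor C_10 = (-1)^(1+0) * minor(1,0) = -6
Entry delta = 4 - 3 = 1
Det delta = 1 * -6 = -6
New det = -18 + -6 = -24

Answer: -24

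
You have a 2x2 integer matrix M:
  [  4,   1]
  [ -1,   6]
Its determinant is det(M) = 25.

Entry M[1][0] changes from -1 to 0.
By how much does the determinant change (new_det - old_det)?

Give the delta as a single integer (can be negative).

Cofactor C_10 = -1
Entry delta = 0 - -1 = 1
Det delta = entry_delta * cofactor = 1 * -1 = -1

Answer: -1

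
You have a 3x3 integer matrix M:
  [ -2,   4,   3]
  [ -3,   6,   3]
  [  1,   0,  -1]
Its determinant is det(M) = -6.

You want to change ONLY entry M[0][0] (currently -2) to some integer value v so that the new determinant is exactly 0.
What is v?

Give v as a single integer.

Answer: -3

Derivation:
det is linear in entry M[0][0]: det = old_det + (v - -2) * C_00
Cofactor C_00 = -6
Want det = 0: -6 + (v - -2) * -6 = 0
  (v - -2) = 6 / -6 = -1
  v = -2 + (-1) = -3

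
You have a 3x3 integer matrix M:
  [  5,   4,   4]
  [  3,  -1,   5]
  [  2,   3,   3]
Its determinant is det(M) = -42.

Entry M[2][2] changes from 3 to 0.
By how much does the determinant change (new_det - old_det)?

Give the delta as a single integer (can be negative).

Answer: 51

Derivation:
Cofactor C_22 = -17
Entry delta = 0 - 3 = -3
Det delta = entry_delta * cofactor = -3 * -17 = 51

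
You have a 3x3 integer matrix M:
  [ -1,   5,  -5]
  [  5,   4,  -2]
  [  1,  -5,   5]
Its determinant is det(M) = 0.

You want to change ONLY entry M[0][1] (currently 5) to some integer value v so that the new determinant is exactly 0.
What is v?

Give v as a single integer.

Answer: 5

Derivation:
det is linear in entry M[0][1]: det = old_det + (v - 5) * C_01
Cofactor C_01 = -27
Want det = 0: 0 + (v - 5) * -27 = 0
  (v - 5) = 0 / -27 = 0
  v = 5 + (0) = 5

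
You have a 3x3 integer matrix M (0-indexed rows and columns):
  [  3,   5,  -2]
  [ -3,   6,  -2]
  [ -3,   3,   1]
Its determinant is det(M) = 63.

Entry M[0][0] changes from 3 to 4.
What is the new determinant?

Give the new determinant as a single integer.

Answer: 75

Derivation:
det is linear in row 0: changing M[0][0] by delta changes det by delta * cofactor(0,0).
Cofactor C_00 = (-1)^(0+0) * minor(0,0) = 12
Entry delta = 4 - 3 = 1
Det delta = 1 * 12 = 12
New det = 63 + 12 = 75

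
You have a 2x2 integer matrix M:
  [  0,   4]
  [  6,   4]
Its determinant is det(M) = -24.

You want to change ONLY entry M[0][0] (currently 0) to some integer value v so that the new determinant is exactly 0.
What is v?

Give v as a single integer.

det is linear in entry M[0][0]: det = old_det + (v - 0) * C_00
Cofactor C_00 = 4
Want det = 0: -24 + (v - 0) * 4 = 0
  (v - 0) = 24 / 4 = 6
  v = 0 + (6) = 6

Answer: 6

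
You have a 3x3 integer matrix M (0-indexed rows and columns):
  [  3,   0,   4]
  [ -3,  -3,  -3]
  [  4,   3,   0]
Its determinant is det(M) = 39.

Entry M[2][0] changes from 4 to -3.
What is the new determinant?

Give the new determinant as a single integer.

Answer: -45

Derivation:
det is linear in row 2: changing M[2][0] by delta changes det by delta * cofactor(2,0).
Cofactor C_20 = (-1)^(2+0) * minor(2,0) = 12
Entry delta = -3 - 4 = -7
Det delta = -7 * 12 = -84
New det = 39 + -84 = -45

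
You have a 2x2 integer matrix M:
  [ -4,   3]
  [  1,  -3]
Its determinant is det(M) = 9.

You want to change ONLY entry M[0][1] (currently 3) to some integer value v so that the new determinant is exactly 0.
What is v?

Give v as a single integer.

Answer: 12

Derivation:
det is linear in entry M[0][1]: det = old_det + (v - 3) * C_01
Cofactor C_01 = -1
Want det = 0: 9 + (v - 3) * -1 = 0
  (v - 3) = -9 / -1 = 9
  v = 3 + (9) = 12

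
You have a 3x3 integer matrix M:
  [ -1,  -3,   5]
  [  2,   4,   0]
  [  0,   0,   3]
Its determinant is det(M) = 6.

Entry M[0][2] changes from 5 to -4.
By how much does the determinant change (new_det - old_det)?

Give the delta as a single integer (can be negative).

Answer: 0

Derivation:
Cofactor C_02 = 0
Entry delta = -4 - 5 = -9
Det delta = entry_delta * cofactor = -9 * 0 = 0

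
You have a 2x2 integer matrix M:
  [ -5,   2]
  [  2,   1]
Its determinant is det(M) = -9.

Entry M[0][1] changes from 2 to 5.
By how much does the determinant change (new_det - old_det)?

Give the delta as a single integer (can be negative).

Cofactor C_01 = -2
Entry delta = 5 - 2 = 3
Det delta = entry_delta * cofactor = 3 * -2 = -6

Answer: -6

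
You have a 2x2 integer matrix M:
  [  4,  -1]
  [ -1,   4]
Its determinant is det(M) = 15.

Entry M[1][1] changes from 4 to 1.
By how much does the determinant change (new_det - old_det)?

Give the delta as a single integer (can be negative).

Answer: -12

Derivation:
Cofactor C_11 = 4
Entry delta = 1 - 4 = -3
Det delta = entry_delta * cofactor = -3 * 4 = -12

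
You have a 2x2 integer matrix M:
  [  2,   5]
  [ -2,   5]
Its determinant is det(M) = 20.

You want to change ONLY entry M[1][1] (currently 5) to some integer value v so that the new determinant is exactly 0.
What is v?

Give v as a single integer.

det is linear in entry M[1][1]: det = old_det + (v - 5) * C_11
Cofactor C_11 = 2
Want det = 0: 20 + (v - 5) * 2 = 0
  (v - 5) = -20 / 2 = -10
  v = 5 + (-10) = -5

Answer: -5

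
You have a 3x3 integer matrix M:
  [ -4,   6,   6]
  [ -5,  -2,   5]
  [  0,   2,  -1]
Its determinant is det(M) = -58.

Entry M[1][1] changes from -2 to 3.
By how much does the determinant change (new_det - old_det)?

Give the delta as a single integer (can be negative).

Answer: 20

Derivation:
Cofactor C_11 = 4
Entry delta = 3 - -2 = 5
Det delta = entry_delta * cofactor = 5 * 4 = 20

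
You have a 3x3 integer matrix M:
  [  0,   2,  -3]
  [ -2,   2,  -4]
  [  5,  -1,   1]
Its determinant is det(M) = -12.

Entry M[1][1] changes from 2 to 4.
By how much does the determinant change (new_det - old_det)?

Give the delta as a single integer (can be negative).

Answer: 30

Derivation:
Cofactor C_11 = 15
Entry delta = 4 - 2 = 2
Det delta = entry_delta * cofactor = 2 * 15 = 30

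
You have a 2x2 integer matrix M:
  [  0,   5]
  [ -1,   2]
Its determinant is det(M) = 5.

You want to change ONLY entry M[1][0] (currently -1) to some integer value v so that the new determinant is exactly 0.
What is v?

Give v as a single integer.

det is linear in entry M[1][0]: det = old_det + (v - -1) * C_10
Cofactor C_10 = -5
Want det = 0: 5 + (v - -1) * -5 = 0
  (v - -1) = -5 / -5 = 1
  v = -1 + (1) = 0

Answer: 0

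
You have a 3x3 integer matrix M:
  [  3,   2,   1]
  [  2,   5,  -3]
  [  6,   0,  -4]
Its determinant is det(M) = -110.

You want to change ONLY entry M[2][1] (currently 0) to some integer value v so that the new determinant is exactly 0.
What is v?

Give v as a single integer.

Answer: 10

Derivation:
det is linear in entry M[2][1]: det = old_det + (v - 0) * C_21
Cofactor C_21 = 11
Want det = 0: -110 + (v - 0) * 11 = 0
  (v - 0) = 110 / 11 = 10
  v = 0 + (10) = 10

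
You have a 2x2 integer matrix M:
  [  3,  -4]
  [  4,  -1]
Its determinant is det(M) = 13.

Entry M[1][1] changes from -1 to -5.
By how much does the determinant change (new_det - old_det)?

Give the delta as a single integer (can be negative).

Cofactor C_11 = 3
Entry delta = -5 - -1 = -4
Det delta = entry_delta * cofactor = -4 * 3 = -12

Answer: -12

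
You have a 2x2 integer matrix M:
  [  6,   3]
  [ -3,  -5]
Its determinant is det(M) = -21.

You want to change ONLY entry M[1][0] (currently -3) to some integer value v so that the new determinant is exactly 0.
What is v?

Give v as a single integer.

det is linear in entry M[1][0]: det = old_det + (v - -3) * C_10
Cofactor C_10 = -3
Want det = 0: -21 + (v - -3) * -3 = 0
  (v - -3) = 21 / -3 = -7
  v = -3 + (-7) = -10

Answer: -10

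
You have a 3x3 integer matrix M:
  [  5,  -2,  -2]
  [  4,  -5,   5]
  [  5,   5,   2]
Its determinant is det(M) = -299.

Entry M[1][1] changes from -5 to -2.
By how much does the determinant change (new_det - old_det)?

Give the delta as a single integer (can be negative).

Cofactor C_11 = 20
Entry delta = -2 - -5 = 3
Det delta = entry_delta * cofactor = 3 * 20 = 60

Answer: 60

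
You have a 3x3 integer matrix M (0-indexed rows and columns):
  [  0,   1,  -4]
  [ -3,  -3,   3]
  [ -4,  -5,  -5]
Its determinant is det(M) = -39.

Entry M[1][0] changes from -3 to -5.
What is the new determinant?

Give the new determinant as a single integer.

det is linear in row 1: changing M[1][0] by delta changes det by delta * cofactor(1,0).
Cofactor C_10 = (-1)^(1+0) * minor(1,0) = 25
Entry delta = -5 - -3 = -2
Det delta = -2 * 25 = -50
New det = -39 + -50 = -89

Answer: -89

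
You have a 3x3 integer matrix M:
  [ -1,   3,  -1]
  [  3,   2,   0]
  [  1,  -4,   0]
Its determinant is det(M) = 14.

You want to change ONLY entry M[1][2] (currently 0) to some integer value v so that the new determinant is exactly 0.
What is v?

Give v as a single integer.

det is linear in entry M[1][2]: det = old_det + (v - 0) * C_12
Cofactor C_12 = -1
Want det = 0: 14 + (v - 0) * -1 = 0
  (v - 0) = -14 / -1 = 14
  v = 0 + (14) = 14

Answer: 14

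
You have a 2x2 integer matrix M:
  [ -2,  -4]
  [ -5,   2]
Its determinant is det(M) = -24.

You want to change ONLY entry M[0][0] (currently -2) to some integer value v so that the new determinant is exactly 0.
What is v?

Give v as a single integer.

det is linear in entry M[0][0]: det = old_det + (v - -2) * C_00
Cofactor C_00 = 2
Want det = 0: -24 + (v - -2) * 2 = 0
  (v - -2) = 24 / 2 = 12
  v = -2 + (12) = 10

Answer: 10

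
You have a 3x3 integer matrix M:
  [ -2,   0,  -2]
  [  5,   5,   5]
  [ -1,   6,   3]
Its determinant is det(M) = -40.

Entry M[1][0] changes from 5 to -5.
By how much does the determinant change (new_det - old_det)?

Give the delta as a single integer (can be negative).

Answer: 120

Derivation:
Cofactor C_10 = -12
Entry delta = -5 - 5 = -10
Det delta = entry_delta * cofactor = -10 * -12 = 120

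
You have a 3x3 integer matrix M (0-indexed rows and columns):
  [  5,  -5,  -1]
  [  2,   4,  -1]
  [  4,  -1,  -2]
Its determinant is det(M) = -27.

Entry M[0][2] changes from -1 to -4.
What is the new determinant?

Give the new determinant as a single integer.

Answer: 27

Derivation:
det is linear in row 0: changing M[0][2] by delta changes det by delta * cofactor(0,2).
Cofactor C_02 = (-1)^(0+2) * minor(0,2) = -18
Entry delta = -4 - -1 = -3
Det delta = -3 * -18 = 54
New det = -27 + 54 = 27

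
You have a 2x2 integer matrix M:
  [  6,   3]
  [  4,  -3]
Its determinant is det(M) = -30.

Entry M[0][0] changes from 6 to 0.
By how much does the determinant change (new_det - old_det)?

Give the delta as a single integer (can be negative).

Answer: 18

Derivation:
Cofactor C_00 = -3
Entry delta = 0 - 6 = -6
Det delta = entry_delta * cofactor = -6 * -3 = 18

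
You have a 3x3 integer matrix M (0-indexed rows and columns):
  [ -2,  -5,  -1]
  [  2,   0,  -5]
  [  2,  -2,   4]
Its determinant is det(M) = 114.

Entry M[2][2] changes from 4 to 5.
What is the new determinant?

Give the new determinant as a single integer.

Answer: 124

Derivation:
det is linear in row 2: changing M[2][2] by delta changes det by delta * cofactor(2,2).
Cofactor C_22 = (-1)^(2+2) * minor(2,2) = 10
Entry delta = 5 - 4 = 1
Det delta = 1 * 10 = 10
New det = 114 + 10 = 124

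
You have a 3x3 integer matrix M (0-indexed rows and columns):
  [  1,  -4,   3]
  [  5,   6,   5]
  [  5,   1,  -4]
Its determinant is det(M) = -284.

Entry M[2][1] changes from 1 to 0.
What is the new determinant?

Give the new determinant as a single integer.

Answer: -294

Derivation:
det is linear in row 2: changing M[2][1] by delta changes det by delta * cofactor(2,1).
Cofactor C_21 = (-1)^(2+1) * minor(2,1) = 10
Entry delta = 0 - 1 = -1
Det delta = -1 * 10 = -10
New det = -284 + -10 = -294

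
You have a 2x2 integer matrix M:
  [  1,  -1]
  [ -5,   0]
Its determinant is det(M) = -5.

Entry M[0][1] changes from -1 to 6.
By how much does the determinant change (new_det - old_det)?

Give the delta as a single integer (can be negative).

Answer: 35

Derivation:
Cofactor C_01 = 5
Entry delta = 6 - -1 = 7
Det delta = entry_delta * cofactor = 7 * 5 = 35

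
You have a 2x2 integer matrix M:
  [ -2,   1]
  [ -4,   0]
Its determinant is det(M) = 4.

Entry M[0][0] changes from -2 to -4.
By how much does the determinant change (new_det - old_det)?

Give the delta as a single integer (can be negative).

Answer: 0

Derivation:
Cofactor C_00 = 0
Entry delta = -4 - -2 = -2
Det delta = entry_delta * cofactor = -2 * 0 = 0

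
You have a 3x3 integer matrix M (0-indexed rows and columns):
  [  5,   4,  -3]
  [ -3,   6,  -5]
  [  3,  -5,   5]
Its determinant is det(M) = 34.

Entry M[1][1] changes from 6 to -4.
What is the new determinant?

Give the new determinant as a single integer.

Answer: -306

Derivation:
det is linear in row 1: changing M[1][1] by delta changes det by delta * cofactor(1,1).
Cofactor C_11 = (-1)^(1+1) * minor(1,1) = 34
Entry delta = -4 - 6 = -10
Det delta = -10 * 34 = -340
New det = 34 + -340 = -306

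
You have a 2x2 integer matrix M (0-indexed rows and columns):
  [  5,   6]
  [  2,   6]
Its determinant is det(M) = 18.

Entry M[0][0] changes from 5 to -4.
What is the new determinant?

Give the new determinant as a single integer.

Answer: -36

Derivation:
det is linear in row 0: changing M[0][0] by delta changes det by delta * cofactor(0,0).
Cofactor C_00 = (-1)^(0+0) * minor(0,0) = 6
Entry delta = -4 - 5 = -9
Det delta = -9 * 6 = -54
New det = 18 + -54 = -36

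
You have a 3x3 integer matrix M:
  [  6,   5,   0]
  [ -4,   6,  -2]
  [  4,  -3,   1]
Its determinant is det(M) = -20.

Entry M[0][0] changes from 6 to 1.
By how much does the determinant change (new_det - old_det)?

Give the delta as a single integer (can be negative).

Answer: 0

Derivation:
Cofactor C_00 = 0
Entry delta = 1 - 6 = -5
Det delta = entry_delta * cofactor = -5 * 0 = 0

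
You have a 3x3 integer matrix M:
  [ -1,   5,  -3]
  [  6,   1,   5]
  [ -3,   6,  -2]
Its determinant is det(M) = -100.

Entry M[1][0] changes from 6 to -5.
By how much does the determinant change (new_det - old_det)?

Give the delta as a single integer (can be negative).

Answer: 88

Derivation:
Cofactor C_10 = -8
Entry delta = -5 - 6 = -11
Det delta = entry_delta * cofactor = -11 * -8 = 88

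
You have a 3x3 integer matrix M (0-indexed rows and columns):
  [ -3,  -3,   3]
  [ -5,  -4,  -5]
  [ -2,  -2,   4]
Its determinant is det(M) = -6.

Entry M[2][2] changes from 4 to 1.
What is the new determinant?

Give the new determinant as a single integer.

det is linear in row 2: changing M[2][2] by delta changes det by delta * cofactor(2,2).
Cofactor C_22 = (-1)^(2+2) * minor(2,2) = -3
Entry delta = 1 - 4 = -3
Det delta = -3 * -3 = 9
New det = -6 + 9 = 3

Answer: 3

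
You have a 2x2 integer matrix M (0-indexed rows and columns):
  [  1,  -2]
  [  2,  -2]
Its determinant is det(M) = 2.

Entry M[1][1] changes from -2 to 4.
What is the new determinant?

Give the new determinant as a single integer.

det is linear in row 1: changing M[1][1] by delta changes det by delta * cofactor(1,1).
Cofactor C_11 = (-1)^(1+1) * minor(1,1) = 1
Entry delta = 4 - -2 = 6
Det delta = 6 * 1 = 6
New det = 2 + 6 = 8

Answer: 8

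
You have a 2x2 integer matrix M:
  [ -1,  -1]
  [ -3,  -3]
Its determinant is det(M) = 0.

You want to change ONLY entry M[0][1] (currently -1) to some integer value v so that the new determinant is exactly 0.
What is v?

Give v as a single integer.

det is linear in entry M[0][1]: det = old_det + (v - -1) * C_01
Cofactor C_01 = 3
Want det = 0: 0 + (v - -1) * 3 = 0
  (v - -1) = 0 / 3 = 0
  v = -1 + (0) = -1

Answer: -1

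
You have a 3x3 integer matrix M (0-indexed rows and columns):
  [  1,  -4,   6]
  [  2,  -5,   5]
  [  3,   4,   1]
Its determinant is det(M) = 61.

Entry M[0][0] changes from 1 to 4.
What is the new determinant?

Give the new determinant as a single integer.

Answer: -14

Derivation:
det is linear in row 0: changing M[0][0] by delta changes det by delta * cofactor(0,0).
Cofactor C_00 = (-1)^(0+0) * minor(0,0) = -25
Entry delta = 4 - 1 = 3
Det delta = 3 * -25 = -75
New det = 61 + -75 = -14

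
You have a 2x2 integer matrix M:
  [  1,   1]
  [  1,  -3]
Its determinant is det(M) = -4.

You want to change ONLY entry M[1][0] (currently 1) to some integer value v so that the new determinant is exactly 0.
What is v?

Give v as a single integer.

det is linear in entry M[1][0]: det = old_det + (v - 1) * C_10
Cofactor C_10 = -1
Want det = 0: -4 + (v - 1) * -1 = 0
  (v - 1) = 4 / -1 = -4
  v = 1 + (-4) = -3

Answer: -3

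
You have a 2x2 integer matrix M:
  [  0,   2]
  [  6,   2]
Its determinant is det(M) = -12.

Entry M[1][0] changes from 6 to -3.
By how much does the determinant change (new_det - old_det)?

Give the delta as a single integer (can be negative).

Cofactor C_10 = -2
Entry delta = -3 - 6 = -9
Det delta = entry_delta * cofactor = -9 * -2 = 18

Answer: 18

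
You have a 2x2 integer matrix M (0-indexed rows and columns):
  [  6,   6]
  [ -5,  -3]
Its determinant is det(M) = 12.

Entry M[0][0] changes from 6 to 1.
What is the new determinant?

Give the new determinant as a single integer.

det is linear in row 0: changing M[0][0] by delta changes det by delta * cofactor(0,0).
Cofactor C_00 = (-1)^(0+0) * minor(0,0) = -3
Entry delta = 1 - 6 = -5
Det delta = -5 * -3 = 15
New det = 12 + 15 = 27

Answer: 27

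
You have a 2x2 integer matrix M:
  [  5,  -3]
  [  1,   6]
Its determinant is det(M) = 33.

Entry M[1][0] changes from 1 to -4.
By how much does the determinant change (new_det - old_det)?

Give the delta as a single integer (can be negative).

Answer: -15

Derivation:
Cofactor C_10 = 3
Entry delta = -4 - 1 = -5
Det delta = entry_delta * cofactor = -5 * 3 = -15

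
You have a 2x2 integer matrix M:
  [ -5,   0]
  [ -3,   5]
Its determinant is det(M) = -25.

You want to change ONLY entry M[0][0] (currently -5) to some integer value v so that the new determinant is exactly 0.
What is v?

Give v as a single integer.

det is linear in entry M[0][0]: det = old_det + (v - -5) * C_00
Cofactor C_00 = 5
Want det = 0: -25 + (v - -5) * 5 = 0
  (v - -5) = 25 / 5 = 5
  v = -5 + (5) = 0

Answer: 0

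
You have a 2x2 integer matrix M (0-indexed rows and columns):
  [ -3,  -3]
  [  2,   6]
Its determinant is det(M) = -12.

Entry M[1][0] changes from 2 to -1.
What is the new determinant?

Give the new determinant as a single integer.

Answer: -21

Derivation:
det is linear in row 1: changing M[1][0] by delta changes det by delta * cofactor(1,0).
Cofactor C_10 = (-1)^(1+0) * minor(1,0) = 3
Entry delta = -1 - 2 = -3
Det delta = -3 * 3 = -9
New det = -12 + -9 = -21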